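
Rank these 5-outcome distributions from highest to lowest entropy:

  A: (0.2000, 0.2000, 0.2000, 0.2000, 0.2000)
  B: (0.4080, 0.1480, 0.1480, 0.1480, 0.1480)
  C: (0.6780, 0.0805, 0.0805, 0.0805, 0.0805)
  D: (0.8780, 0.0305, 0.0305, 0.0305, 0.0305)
A > B > C > D

Key insight: Entropy is maximized by uniform distributions and minimized by concentrated distributions.

Entropies:
  H(A) = 2.3219 bits
  H(B) = 2.1594 bits
  H(C) = 1.5505 bits
  H(D) = 0.7791 bits

Ranking: A > B > C > D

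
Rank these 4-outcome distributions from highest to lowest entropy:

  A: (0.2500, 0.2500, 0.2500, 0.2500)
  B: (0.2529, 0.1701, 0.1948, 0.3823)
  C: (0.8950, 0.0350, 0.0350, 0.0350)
A > B > C

Key insight: Entropy is maximized by uniform distributions and minimized by concentrated distributions.

- Uniform distributions have maximum entropy log₂(4) = 2.0000 bits
- The more "peaked" or concentrated a distribution, the lower its entropy

Entropies:
  H(A) = 2.0000 bits
  H(B) = 1.9263 bits
  H(C) = 0.6511 bits

Ranking: A > B > C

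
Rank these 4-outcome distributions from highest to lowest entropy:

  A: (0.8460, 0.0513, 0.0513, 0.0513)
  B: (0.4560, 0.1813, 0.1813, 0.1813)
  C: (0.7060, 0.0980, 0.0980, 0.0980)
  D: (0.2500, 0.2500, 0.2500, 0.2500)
D > B > C > A

Key insight: Entropy is maximized by uniform distributions and minimized by concentrated distributions.

Entropies:
  H(A) = 0.8638 bits
  H(B) = 1.8566 bits
  H(C) = 1.3398 bits
  H(D) = 2.0000 bits

Ranking: D > B > C > A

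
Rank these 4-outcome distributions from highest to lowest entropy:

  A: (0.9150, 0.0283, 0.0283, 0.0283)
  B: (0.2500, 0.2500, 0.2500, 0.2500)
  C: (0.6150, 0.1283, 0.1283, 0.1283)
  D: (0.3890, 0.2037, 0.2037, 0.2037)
B > D > C > A

Key insight: Entropy is maximized by uniform distributions and minimized by concentrated distributions.

Entropies:
  H(A) = 0.5543 bits
  H(B) = 2.0000 bits
  H(C) = 1.5717 bits
  H(D) = 1.9326 bits

Ranking: B > D > C > A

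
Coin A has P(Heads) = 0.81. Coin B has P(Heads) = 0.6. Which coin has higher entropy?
B

For binary distributions, entropy is maximized at p=0.5 and decreases as p moves toward 0 or 1.

H(A) = H(0.81) = 0.7015 bits
H(B) = H(0.6) = 0.9710 bits

Distribution B (p=0.6) is closer to uniform (p=0.5), so it has higher entropy.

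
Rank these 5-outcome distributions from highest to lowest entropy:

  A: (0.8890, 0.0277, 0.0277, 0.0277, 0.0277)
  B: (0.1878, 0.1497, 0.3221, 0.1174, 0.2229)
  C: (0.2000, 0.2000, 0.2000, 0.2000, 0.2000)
C > B > A

Key insight: Entropy is maximized by uniform distributions and minimized by concentrated distributions.

- Uniform distributions have maximum entropy log₂(5) = 2.3219 bits
- The more "peaked" or concentrated a distribution, the lower its entropy

Entropies:
  H(A) = 0.7249 bits
  H(B) = 2.2353 bits
  H(C) = 2.3219 bits

Ranking: C > B > A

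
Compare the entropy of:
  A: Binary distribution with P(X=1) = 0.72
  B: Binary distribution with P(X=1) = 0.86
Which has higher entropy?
A

For binary distributions, entropy is maximized at p=0.5 and decreases as p moves toward 0 or 1.

H(A) = H(0.72) = 0.8555 bits
H(B) = H(0.86) = 0.5842 bits

Distribution A (p=0.72) is closer to uniform (p=0.5), so it has higher entropy.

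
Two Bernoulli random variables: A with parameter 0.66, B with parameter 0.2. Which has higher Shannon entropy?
A

For binary distributions, entropy is maximized at p=0.5 and decreases as p moves toward 0 or 1.

H(A) = H(0.66) = 0.9248 bits
H(B) = H(0.2) = 0.7219 bits

Distribution A (p=0.66) is closer to uniform (p=0.5), so it has higher entropy.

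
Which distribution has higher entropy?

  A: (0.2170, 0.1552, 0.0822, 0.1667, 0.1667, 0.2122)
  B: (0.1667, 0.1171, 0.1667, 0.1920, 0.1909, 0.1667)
B

Both distributions are close to uniform, making this a harder comparison.

H(A) = 2.5281 bits
H(B) = 2.5680 bits

The distribution closer to uniform has higher entropy.
Answer: B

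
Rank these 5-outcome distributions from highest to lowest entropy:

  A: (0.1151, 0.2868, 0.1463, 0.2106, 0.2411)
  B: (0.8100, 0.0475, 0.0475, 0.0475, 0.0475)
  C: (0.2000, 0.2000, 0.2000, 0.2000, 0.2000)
C > A > B

Key insight: Entropy is maximized by uniform distributions and minimized by concentrated distributions.

- Uniform distributions have maximum entropy log₂(5) = 2.3219 bits
- The more "peaked" or concentrated a distribution, the lower its entropy

Entropies:
  H(A) = 2.2497 bits
  H(B) = 1.0815 bits
  H(C) = 2.3219 bits

Ranking: C > A > B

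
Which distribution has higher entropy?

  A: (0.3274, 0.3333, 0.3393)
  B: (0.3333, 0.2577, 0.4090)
A

Both distributions are close to uniform, making this a harder comparison.

H(A) = 1.5848 bits
H(B) = 1.5600 bits

The distribution closer to uniform has higher entropy.
Answer: A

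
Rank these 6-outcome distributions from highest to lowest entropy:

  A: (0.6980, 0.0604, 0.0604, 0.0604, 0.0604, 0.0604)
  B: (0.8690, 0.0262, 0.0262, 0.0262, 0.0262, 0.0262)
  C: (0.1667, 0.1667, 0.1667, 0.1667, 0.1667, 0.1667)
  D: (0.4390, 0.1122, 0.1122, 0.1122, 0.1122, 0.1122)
C > D > A > B

Key insight: Entropy is maximized by uniform distributions and minimized by concentrated distributions.

Entropies:
  H(A) = 1.5849 bits
  H(B) = 0.8643 bits
  H(C) = 2.5850 bits
  H(D) = 2.2918 bits

Ranking: C > D > A > B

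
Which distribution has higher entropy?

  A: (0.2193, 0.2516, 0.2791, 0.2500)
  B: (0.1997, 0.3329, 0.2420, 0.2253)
A

Both distributions are close to uniform, making this a harder comparison.

H(A) = 1.9948 bits
H(B) = 1.9722 bits

The distribution closer to uniform has higher entropy.
Answer: A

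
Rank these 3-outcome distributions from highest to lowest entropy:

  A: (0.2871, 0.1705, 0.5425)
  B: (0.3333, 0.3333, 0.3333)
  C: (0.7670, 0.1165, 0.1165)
B > A > C

Key insight: Entropy is maximized by uniform distributions and minimized by concentrated distributions.

- Uniform distributions have maximum entropy log₂(3) = 1.5850 bits
- The more "peaked" or concentrated a distribution, the lower its entropy

Entropies:
  H(A) = 1.4307 bits
  H(B) = 1.5850 bits
  H(C) = 1.0162 bits

Ranking: B > A > C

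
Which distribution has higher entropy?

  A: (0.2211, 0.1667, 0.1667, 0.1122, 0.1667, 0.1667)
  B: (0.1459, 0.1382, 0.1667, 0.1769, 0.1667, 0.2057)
B

Both distributions are close to uniform, making this a harder comparison.

H(A) = 2.5588 bits
H(B) = 2.5727 bits

The distribution closer to uniform has higher entropy.
Answer: B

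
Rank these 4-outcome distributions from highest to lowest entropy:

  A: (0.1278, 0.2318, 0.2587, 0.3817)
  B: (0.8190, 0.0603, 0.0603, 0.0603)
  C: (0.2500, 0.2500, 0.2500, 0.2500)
C > A > B

Key insight: Entropy is maximized by uniform distributions and minimized by concentrated distributions.

- Uniform distributions have maximum entropy log₂(4) = 2.0000 bits
- The more "peaked" or concentrated a distribution, the lower its entropy

Entropies:
  H(A) = 1.9032 bits
  H(B) = 0.9691 bits
  H(C) = 2.0000 bits

Ranking: C > A > B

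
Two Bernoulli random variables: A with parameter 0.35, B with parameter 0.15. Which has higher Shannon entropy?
A

For binary distributions, entropy is maximized at p=0.5 and decreases as p moves toward 0 or 1.

H(A) = H(0.35) = 0.9341 bits
H(B) = H(0.15) = 0.6098 bits

Distribution A (p=0.35) is closer to uniform (p=0.5), so it has higher entropy.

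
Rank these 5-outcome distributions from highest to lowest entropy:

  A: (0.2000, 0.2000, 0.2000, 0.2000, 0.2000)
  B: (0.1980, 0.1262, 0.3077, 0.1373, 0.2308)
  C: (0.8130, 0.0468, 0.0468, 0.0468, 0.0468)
A > B > C

Key insight: Entropy is maximized by uniform distributions and minimized by concentrated distributions.

- Uniform distributions have maximum entropy log₂(5) = 2.3219 bits
- The more "peaked" or concentrated a distribution, the lower its entropy

Entropies:
  H(A) = 2.3219 bits
  H(B) = 2.2442 bits
  H(C) = 1.0692 bits

Ranking: A > B > C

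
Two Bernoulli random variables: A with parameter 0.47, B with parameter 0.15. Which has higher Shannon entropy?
A

For binary distributions, entropy is maximized at p=0.5 and decreases as p moves toward 0 or 1.

H(A) = H(0.47) = 0.9974 bits
H(B) = H(0.15) = 0.6098 bits

Distribution A (p=0.47) is closer to uniform (p=0.5), so it has higher entropy.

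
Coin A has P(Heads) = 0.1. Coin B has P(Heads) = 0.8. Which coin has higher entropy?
B

For binary distributions, entropy is maximized at p=0.5 and decreases as p moves toward 0 or 1.

H(A) = H(0.1) = 0.4690 bits
H(B) = H(0.8) = 0.7219 bits

Distribution B (p=0.8) is closer to uniform (p=0.5), so it has higher entropy.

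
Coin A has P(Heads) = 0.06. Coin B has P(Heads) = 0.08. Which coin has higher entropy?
B

For binary distributions, entropy is maximized at p=0.5 and decreases as p moves toward 0 or 1.

H(A) = H(0.06) = 0.3274 bits
H(B) = H(0.08) = 0.4022 bits

Distribution B (p=0.08) is closer to uniform (p=0.5), so it has higher entropy.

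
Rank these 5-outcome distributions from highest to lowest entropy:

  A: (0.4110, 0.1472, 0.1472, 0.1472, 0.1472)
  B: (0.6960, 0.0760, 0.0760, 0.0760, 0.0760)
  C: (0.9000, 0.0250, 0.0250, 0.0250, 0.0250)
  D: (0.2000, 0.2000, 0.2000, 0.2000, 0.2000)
D > A > B > C

Key insight: Entropy is maximized by uniform distributions and minimized by concentrated distributions.

Entropies:
  H(A) = 2.1550 bits
  H(B) = 1.4941 bits
  H(C) = 0.6690 bits
  H(D) = 2.3219 bits

Ranking: D > A > B > C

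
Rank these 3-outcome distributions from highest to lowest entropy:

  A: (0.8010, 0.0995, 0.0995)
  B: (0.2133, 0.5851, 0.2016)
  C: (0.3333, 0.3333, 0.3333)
C > B > A

Key insight: Entropy is maximized by uniform distributions and minimized by concentrated distributions.

- Uniform distributions have maximum entropy log₂(3) = 1.5850 bits
- The more "peaked" or concentrated a distribution, the lower its entropy

Entropies:
  H(A) = 0.9189 bits
  H(B) = 1.3937 bits
  H(C) = 1.5850 bits

Ranking: C > B > A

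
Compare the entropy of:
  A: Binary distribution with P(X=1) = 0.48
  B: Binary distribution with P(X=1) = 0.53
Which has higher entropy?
A

For binary distributions, entropy is maximized at p=0.5 and decreases as p moves toward 0 or 1.

H(A) = H(0.48) = 0.9988 bits
H(B) = H(0.53) = 0.9974 bits

Distribution A (p=0.48) is closer to uniform (p=0.5), so it has higher entropy.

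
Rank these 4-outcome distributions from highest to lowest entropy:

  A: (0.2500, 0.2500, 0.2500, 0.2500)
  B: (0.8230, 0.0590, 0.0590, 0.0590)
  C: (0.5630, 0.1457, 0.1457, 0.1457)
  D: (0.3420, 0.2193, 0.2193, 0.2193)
A > D > C > B

Key insight: Entropy is maximized by uniform distributions and minimized by concentrated distributions.

Entropies:
  H(A) = 2.0000 bits
  H(B) = 0.9540 bits
  H(C) = 1.6811 bits
  H(D) = 1.9696 bits

Ranking: A > D > C > B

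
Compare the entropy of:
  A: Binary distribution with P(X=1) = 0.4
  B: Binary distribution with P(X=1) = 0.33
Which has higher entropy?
A

For binary distributions, entropy is maximized at p=0.5 and decreases as p moves toward 0 or 1.

H(A) = H(0.4) = 0.9710 bits
H(B) = H(0.33) = 0.9149 bits

Distribution A (p=0.4) is closer to uniform (p=0.5), so it has higher entropy.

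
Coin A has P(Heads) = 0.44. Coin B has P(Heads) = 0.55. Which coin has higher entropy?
B

For binary distributions, entropy is maximized at p=0.5 and decreases as p moves toward 0 or 1.

H(A) = H(0.44) = 0.9896 bits
H(B) = H(0.55) = 0.9928 bits

Distribution B (p=0.55) is closer to uniform (p=0.5), so it has higher entropy.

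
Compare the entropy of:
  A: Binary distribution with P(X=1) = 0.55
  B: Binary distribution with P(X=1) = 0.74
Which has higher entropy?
A

For binary distributions, entropy is maximized at p=0.5 and decreases as p moves toward 0 or 1.

H(A) = H(0.55) = 0.9928 bits
H(B) = H(0.74) = 0.8267 bits

Distribution A (p=0.55) is closer to uniform (p=0.5), so it has higher entropy.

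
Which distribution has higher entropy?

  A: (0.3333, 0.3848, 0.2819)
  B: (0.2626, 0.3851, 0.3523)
A

Both distributions are close to uniform, making this a harder comparison.

H(A) = 1.5735 bits
H(B) = 1.5670 bits

The distribution closer to uniform has higher entropy.
Answer: A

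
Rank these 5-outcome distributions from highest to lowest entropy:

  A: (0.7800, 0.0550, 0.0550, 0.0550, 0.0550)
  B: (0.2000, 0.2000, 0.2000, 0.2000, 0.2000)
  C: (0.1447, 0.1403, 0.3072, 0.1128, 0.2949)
B > C > A

Key insight: Entropy is maximized by uniform distributions and minimized by concentrated distributions.

- Uniform distributions have maximum entropy log₂(5) = 2.3219 bits
- The more "peaked" or concentrated a distribution, the lower its entropy

Entropies:
  H(A) = 1.2002 bits
  H(B) = 2.3219 bits
  H(C) = 2.1989 bits

Ranking: B > C > A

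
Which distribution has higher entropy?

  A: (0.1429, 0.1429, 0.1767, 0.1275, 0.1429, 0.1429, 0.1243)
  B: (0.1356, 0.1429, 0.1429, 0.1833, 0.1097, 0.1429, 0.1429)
A

Both distributions are close to uniform, making this a harder comparison.

H(A) = 2.7989 bits
H(B) = 2.7935 bits

The distribution closer to uniform has higher entropy.
Answer: A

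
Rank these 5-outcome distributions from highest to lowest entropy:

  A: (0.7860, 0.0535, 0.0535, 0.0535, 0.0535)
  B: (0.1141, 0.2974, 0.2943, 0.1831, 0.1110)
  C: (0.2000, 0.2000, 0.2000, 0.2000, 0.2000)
C > B > A

Key insight: Entropy is maximized by uniform distributions and minimized by concentrated distributions.

- Uniform distributions have maximum entropy log₂(5) = 2.3219 bits
- The more "peaked" or concentrated a distribution, the lower its entropy

Entropies:
  H(A) = 1.1771 bits
  H(B) = 2.1975 bits
  H(C) = 2.3219 bits

Ranking: C > B > A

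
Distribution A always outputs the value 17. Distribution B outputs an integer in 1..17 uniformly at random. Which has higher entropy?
B

A is deterministic, so H(A) = 0. B is uniform over 17 outcomes, so H(B) = log₂(17) = 4.087 bits. Any distribution with genuine randomness has higher entropy than a deterministic one.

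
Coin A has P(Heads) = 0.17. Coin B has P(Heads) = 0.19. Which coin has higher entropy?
B

For binary distributions, entropy is maximized at p=0.5 and decreases as p moves toward 0 or 1.

H(A) = H(0.17) = 0.6577 bits
H(B) = H(0.19) = 0.7015 bits

Distribution B (p=0.19) is closer to uniform (p=0.5), so it has higher entropy.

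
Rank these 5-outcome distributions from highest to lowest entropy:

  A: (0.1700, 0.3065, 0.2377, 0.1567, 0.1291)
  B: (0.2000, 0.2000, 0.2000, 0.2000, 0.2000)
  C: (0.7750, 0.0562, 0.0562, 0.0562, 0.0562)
B > A > C

Key insight: Entropy is maximized by uniform distributions and minimized by concentrated distributions.

- Uniform distributions have maximum entropy log₂(5) = 2.3219 bits
- The more "peaked" or concentrated a distribution, the lower its entropy

Entropies:
  H(A) = 2.2505 bits
  H(B) = 2.3219 bits
  H(C) = 1.2192 bits

Ranking: B > A > C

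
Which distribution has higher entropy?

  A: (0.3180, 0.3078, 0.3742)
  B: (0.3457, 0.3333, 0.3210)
B

Both distributions are close to uniform, making this a harder comparison.

H(A) = 1.5795 bits
H(B) = 1.5843 bits

The distribution closer to uniform has higher entropy.
Answer: B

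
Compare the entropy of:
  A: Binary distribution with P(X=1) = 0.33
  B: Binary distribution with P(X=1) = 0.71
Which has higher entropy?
A

For binary distributions, entropy is maximized at p=0.5 and decreases as p moves toward 0 or 1.

H(A) = H(0.33) = 0.9149 bits
H(B) = H(0.71) = 0.8687 bits

Distribution A (p=0.33) is closer to uniform (p=0.5), so it has higher entropy.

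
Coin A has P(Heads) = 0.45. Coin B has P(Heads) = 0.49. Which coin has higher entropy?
B

For binary distributions, entropy is maximized at p=0.5 and decreases as p moves toward 0 or 1.

H(A) = H(0.45) = 0.9928 bits
H(B) = H(0.49) = 0.9997 bits

Distribution B (p=0.49) is closer to uniform (p=0.5), so it has higher entropy.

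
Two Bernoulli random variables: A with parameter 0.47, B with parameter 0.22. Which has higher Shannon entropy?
A

For binary distributions, entropy is maximized at p=0.5 and decreases as p moves toward 0 or 1.

H(A) = H(0.47) = 0.9974 bits
H(B) = H(0.22) = 0.7602 bits

Distribution A (p=0.47) is closer to uniform (p=0.5), so it has higher entropy.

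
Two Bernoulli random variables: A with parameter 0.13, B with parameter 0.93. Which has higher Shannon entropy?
A

For binary distributions, entropy is maximized at p=0.5 and decreases as p moves toward 0 or 1.

H(A) = H(0.13) = 0.5574 bits
H(B) = H(0.93) = 0.3659 bits

Distribution A (p=0.13) is closer to uniform (p=0.5), so it has higher entropy.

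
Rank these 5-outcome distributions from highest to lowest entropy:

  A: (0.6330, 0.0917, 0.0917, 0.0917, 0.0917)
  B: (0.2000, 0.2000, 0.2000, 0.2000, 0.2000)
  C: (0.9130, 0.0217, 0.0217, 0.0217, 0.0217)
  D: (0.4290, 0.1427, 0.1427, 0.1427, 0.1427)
B > D > A > C

Key insight: Entropy is maximized by uniform distributions and minimized by concentrated distributions.

Entropies:
  H(A) = 1.6823 bits
  H(B) = 2.3219 bits
  H(C) = 0.6004 bits
  H(D) = 2.1274 bits

Ranking: B > D > A > C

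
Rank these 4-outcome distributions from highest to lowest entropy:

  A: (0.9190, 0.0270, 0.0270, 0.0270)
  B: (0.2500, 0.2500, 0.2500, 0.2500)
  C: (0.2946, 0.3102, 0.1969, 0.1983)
B > C > A

Key insight: Entropy is maximized by uniform distributions and minimized by concentrated distributions.

- Uniform distributions have maximum entropy log₂(4) = 2.0000 bits
- The more "peaked" or concentrated a distribution, the lower its entropy

Entropies:
  H(A) = 0.5341 bits
  H(B) = 2.0000 bits
  H(C) = 1.9678 bits

Ranking: B > C > A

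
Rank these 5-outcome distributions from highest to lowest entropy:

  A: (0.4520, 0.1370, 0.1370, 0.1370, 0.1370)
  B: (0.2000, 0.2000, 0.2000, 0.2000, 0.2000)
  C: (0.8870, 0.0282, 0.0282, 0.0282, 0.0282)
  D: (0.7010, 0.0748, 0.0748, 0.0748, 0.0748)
B > A > D > C

Key insight: Entropy is maximized by uniform distributions and minimized by concentrated distributions.

Entropies:
  H(A) = 2.0893 bits
  H(B) = 2.3219 bits
  H(C) = 0.7349 bits
  H(D) = 1.4781 bits

Ranking: B > A > D > C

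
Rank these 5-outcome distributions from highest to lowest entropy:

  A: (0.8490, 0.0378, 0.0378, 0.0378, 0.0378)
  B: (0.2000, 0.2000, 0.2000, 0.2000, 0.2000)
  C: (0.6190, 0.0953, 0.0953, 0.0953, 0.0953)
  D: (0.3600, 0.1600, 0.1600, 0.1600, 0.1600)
B > D > C > A

Key insight: Entropy is maximized by uniform distributions and minimized by concentrated distributions.

Entropies:
  H(A) = 0.9143 bits
  H(B) = 2.3219 bits
  H(C) = 1.7207 bits
  H(D) = 2.2227 bits

Ranking: B > D > C > A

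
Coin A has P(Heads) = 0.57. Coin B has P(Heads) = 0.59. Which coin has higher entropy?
A

For binary distributions, entropy is maximized at p=0.5 and decreases as p moves toward 0 or 1.

H(A) = H(0.57) = 0.9858 bits
H(B) = H(0.59) = 0.9765 bits

Distribution A (p=0.57) is closer to uniform (p=0.5), so it has higher entropy.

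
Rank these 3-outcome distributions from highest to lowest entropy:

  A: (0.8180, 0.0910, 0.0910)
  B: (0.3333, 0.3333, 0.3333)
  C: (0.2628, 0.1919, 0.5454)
B > C > A

Key insight: Entropy is maximized by uniform distributions and minimized by concentrated distributions.

- Uniform distributions have maximum entropy log₂(3) = 1.5850 bits
- The more "peaked" or concentrated a distribution, the lower its entropy

Entropies:
  H(A) = 0.8664 bits
  H(B) = 1.5850 bits
  H(C) = 1.4407 bits

Ranking: B > C > A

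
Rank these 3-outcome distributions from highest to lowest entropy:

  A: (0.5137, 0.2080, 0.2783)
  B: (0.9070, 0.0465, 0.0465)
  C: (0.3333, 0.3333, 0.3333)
C > A > B

Key insight: Entropy is maximized by uniform distributions and minimized by concentrated distributions.

- Uniform distributions have maximum entropy log₂(3) = 1.5850 bits
- The more "peaked" or concentrated a distribution, the lower its entropy

Entropies:
  H(A) = 1.4784 bits
  H(B) = 0.5394 bits
  H(C) = 1.5850 bits

Ranking: C > A > B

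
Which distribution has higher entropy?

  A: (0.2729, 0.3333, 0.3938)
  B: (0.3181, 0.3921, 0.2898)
B

Both distributions are close to uniform, making this a harder comparison.

H(A) = 1.5690 bits
H(B) = 1.5731 bits

The distribution closer to uniform has higher entropy.
Answer: B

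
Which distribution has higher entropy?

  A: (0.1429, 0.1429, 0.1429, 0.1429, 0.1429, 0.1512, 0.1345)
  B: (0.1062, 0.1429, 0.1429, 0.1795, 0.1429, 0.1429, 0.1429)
A

Both distributions are close to uniform, making this a harder comparison.

H(A) = 2.8066 bits
H(B) = 2.7936 bits

The distribution closer to uniform has higher entropy.
Answer: A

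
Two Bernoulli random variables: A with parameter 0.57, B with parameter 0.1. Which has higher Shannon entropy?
A

For binary distributions, entropy is maximized at p=0.5 and decreases as p moves toward 0 or 1.

H(A) = H(0.57) = 0.9858 bits
H(B) = H(0.1) = 0.4690 bits

Distribution A (p=0.57) is closer to uniform (p=0.5), so it has higher entropy.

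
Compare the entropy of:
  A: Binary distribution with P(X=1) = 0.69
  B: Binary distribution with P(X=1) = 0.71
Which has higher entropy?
A

For binary distributions, entropy is maximized at p=0.5 and decreases as p moves toward 0 or 1.

H(A) = H(0.69) = 0.8932 bits
H(B) = H(0.71) = 0.8687 bits

Distribution A (p=0.69) is closer to uniform (p=0.5), so it has higher entropy.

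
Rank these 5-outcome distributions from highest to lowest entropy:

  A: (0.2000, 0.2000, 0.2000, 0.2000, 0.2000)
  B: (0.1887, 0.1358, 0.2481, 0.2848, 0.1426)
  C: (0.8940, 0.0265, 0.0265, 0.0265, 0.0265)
A > B > C

Key insight: Entropy is maximized by uniform distributions and minimized by concentrated distributions.

- Uniform distributions have maximum entropy log₂(5) = 2.3219 bits
- The more "peaked" or concentrated a distribution, the lower its entropy

Entropies:
  H(A) = 2.3219 bits
  H(B) = 2.2608 bits
  H(C) = 0.6997 bits

Ranking: A > B > C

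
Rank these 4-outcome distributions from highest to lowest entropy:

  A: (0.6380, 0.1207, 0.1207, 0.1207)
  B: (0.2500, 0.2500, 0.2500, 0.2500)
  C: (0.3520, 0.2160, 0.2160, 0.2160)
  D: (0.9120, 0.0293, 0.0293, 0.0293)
B > C > A > D

Key insight: Entropy is maximized by uniform distributions and minimized by concentrated distributions.

Entropies:
  H(A) = 1.5181 bits
  H(B) = 2.0000 bits
  H(C) = 1.9629 bits
  H(D) = 0.5692 bits

Ranking: B > C > A > D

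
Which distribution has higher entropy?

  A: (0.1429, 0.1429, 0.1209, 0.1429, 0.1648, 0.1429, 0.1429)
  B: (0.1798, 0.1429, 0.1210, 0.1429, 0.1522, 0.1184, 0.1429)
A

Both distributions are close to uniform, making this a harder comparison.

H(A) = 2.8025 bits
H(B) = 2.7948 bits

The distribution closer to uniform has higher entropy.
Answer: A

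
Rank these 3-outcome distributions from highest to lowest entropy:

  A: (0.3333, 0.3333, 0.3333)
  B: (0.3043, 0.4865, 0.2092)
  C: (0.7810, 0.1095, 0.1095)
A > B > C

Key insight: Entropy is maximized by uniform distributions and minimized by concentrated distributions.

- Uniform distributions have maximum entropy log₂(3) = 1.5850 bits
- The more "peaked" or concentrated a distribution, the lower its entropy

Entropies:
  H(A) = 1.5850 bits
  H(B) = 1.5002 bits
  H(C) = 0.9773 bits

Ranking: A > B > C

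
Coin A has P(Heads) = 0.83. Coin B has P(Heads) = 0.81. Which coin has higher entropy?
B

For binary distributions, entropy is maximized at p=0.5 and decreases as p moves toward 0 or 1.

H(A) = H(0.83) = 0.6577 bits
H(B) = H(0.81) = 0.7015 bits

Distribution B (p=0.81) is closer to uniform (p=0.5), so it has higher entropy.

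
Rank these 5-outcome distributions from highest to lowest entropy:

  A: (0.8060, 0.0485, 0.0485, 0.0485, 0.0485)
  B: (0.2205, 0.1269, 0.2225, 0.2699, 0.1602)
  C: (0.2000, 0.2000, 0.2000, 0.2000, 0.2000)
C > B > A

Key insight: Entropy is maximized by uniform distributions and minimized by concentrated distributions.

- Uniform distributions have maximum entropy log₂(5) = 2.3219 bits
- The more "peaked" or concentrated a distribution, the lower its entropy

Entropies:
  H(A) = 1.0978 bits
  H(B) = 2.2745 bits
  H(C) = 2.3219 bits

Ranking: C > B > A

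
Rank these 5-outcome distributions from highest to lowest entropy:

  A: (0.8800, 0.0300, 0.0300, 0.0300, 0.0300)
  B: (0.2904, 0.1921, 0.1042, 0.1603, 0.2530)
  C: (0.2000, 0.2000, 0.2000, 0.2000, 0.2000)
C > B > A

Key insight: Entropy is maximized by uniform distributions and minimized by concentrated distributions.

- Uniform distributions have maximum entropy log₂(5) = 2.3219 bits
- The more "peaked" or concentrated a distribution, the lower its entropy

Entropies:
  H(A) = 0.7694 bits
  H(B) = 2.2402 bits
  H(C) = 2.3219 bits

Ranking: C > B > A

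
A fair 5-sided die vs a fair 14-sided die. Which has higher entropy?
14-sided die

Both are uniform distributions; for uniform over n outcomes, H = log₂(n). H(5-sided) = log₂(5) = 2.322 bits and H(14-sided) = log₂(14) = 3.807 bits. More outcomes in a uniform distribution means higher entropy.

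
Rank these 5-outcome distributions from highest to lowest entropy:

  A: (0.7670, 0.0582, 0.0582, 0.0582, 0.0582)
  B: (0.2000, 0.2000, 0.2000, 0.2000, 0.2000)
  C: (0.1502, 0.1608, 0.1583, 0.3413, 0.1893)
B > C > A

Key insight: Entropy is maximized by uniform distributions and minimized by concentrated distributions.

- Uniform distributions have maximum entropy log₂(5) = 2.3219 bits
- The more "peaked" or concentrated a distribution, the lower its entropy

Entropies:
  H(A) = 1.2492 bits
  H(B) = 2.3219 bits
  H(C) = 2.2398 bits

Ranking: B > C > A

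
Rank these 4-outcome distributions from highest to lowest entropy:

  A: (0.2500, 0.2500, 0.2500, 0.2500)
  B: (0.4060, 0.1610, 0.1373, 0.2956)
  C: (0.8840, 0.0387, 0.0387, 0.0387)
A > B > C

Key insight: Entropy is maximized by uniform distributions and minimized by concentrated distributions.

- Uniform distributions have maximum entropy log₂(4) = 2.0000 bits
- The more "peaked" or concentrated a distribution, the lower its entropy

Entropies:
  H(A) = 2.0000 bits
  H(B) = 1.8653 bits
  H(C) = 0.7016 bits

Ranking: A > B > C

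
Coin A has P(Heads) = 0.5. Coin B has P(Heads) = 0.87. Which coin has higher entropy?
A

For binary distributions, entropy is maximized at p=0.5 and decreases as p moves toward 0 or 1.

H(A) = H(0.5) = 1.0000 bits
H(B) = H(0.87) = 0.5574 bits

Distribution A (p=0.5) is closer to uniform (p=0.5), so it has higher entropy.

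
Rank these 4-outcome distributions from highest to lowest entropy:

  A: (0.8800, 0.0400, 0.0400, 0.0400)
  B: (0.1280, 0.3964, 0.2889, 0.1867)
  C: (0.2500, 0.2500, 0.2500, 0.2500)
C > B > A

Key insight: Entropy is maximized by uniform distributions and minimized by concentrated distributions.

- Uniform distributions have maximum entropy log₂(4) = 2.0000 bits
- The more "peaked" or concentrated a distribution, the lower its entropy

Entropies:
  H(A) = 0.7196 bits
  H(B) = 1.8783 bits
  H(C) = 2.0000 bits

Ranking: C > B > A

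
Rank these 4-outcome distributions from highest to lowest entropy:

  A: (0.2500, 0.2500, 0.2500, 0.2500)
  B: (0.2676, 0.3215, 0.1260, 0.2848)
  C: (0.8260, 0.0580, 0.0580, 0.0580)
A > B > C

Key insight: Entropy is maximized by uniform distributions and minimized by concentrated distributions.

- Uniform distributions have maximum entropy log₂(4) = 2.0000 bits
- The more "peaked" or concentrated a distribution, the lower its entropy

Entropies:
  H(A) = 2.0000 bits
  H(B) = 1.9279 bits
  H(C) = 0.9426 bits

Ranking: A > B > C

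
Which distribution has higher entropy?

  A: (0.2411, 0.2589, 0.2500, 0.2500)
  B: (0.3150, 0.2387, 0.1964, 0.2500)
A

Both distributions are close to uniform, making this a harder comparison.

H(A) = 1.9995 bits
H(B) = 1.9794 bits

The distribution closer to uniform has higher entropy.
Answer: A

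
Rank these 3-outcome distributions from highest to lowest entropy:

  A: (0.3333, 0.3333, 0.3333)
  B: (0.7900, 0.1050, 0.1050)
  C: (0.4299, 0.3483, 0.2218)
A > C > B

Key insight: Entropy is maximized by uniform distributions and minimized by concentrated distributions.

- Uniform distributions have maximum entropy log₂(3) = 1.5850 bits
- The more "peaked" or concentrated a distribution, the lower its entropy

Entropies:
  H(A) = 1.5850 bits
  H(B) = 0.9515 bits
  H(C) = 1.5354 bits

Ranking: A > C > B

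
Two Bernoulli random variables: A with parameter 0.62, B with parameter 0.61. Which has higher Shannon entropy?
B

For binary distributions, entropy is maximized at p=0.5 and decreases as p moves toward 0 or 1.

H(A) = H(0.62) = 0.9580 bits
H(B) = H(0.61) = 0.9648 bits

Distribution B (p=0.61) is closer to uniform (p=0.5), so it has higher entropy.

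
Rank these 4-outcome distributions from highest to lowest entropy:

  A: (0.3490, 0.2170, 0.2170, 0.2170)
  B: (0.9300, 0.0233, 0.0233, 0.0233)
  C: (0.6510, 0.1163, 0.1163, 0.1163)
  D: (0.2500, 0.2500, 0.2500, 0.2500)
D > A > C > B

Key insight: Entropy is maximized by uniform distributions and minimized by concentrated distributions.

Entropies:
  H(A) = 1.9650 bits
  H(B) = 0.4769 bits
  H(C) = 1.4863 bits
  H(D) = 2.0000 bits

Ranking: D > A > C > B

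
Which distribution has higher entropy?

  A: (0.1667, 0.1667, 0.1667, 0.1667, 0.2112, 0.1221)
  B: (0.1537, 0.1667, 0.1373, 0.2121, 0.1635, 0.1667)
B

Both distributions are close to uniform, making this a harder comparison.

H(A) = 2.5676 bits
H(B) = 2.5720 bits

The distribution closer to uniform has higher entropy.
Answer: B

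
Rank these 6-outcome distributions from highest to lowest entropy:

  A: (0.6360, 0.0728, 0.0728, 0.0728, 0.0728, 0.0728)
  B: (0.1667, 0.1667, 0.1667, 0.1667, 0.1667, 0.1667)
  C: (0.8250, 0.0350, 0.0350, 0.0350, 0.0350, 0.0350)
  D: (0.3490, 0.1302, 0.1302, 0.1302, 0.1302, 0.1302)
B > D > A > C

Key insight: Entropy is maximized by uniform distributions and minimized by concentrated distributions.

Entropies:
  H(A) = 1.7911 bits
  H(B) = 2.5850 bits
  H(C) = 1.0754 bits
  H(D) = 2.4447 bits

Ranking: B > D > A > C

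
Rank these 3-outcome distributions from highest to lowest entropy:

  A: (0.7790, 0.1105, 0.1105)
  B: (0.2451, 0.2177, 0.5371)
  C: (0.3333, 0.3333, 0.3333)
C > B > A

Key insight: Entropy is maximized by uniform distributions and minimized by concentrated distributions.

- Uniform distributions have maximum entropy log₂(3) = 1.5850 bits
- The more "peaked" or concentrated a distribution, the lower its entropy

Entropies:
  H(A) = 0.9830 bits
  H(B) = 1.4577 bits
  H(C) = 1.5850 bits

Ranking: C > B > A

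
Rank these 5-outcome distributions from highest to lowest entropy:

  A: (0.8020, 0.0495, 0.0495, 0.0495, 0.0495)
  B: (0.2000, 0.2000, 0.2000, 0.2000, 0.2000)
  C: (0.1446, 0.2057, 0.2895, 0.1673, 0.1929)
B > C > A

Key insight: Entropy is maximized by uniform distributions and minimized by concentrated distributions.

- Uniform distributions have maximum entropy log₂(5) = 2.3219 bits
- The more "peaked" or concentrated a distribution, the lower its entropy

Entropies:
  H(A) = 1.1139 bits
  H(B) = 2.3219 bits
  H(C) = 2.2800 bits

Ranking: B > C > A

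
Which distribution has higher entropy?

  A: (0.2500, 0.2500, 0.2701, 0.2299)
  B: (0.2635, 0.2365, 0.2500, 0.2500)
B

Both distributions are close to uniform, making this a harder comparison.

H(A) = 1.9977 bits
H(B) = 1.9989 bits

The distribution closer to uniform has higher entropy.
Answer: B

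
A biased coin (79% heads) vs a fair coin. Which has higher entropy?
Fair coin

The fair coin is uniform (p=0.5), maximizing binary entropy at 1 bit. The biased coin has H(0.79) ≈ 0.741 bits — its outcome is more predictable, so its entropy is lower.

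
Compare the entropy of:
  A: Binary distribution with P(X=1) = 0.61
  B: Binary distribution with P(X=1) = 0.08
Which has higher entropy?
A

For binary distributions, entropy is maximized at p=0.5 and decreases as p moves toward 0 or 1.

H(A) = H(0.61) = 0.9648 bits
H(B) = H(0.08) = 0.4022 bits

Distribution A (p=0.61) is closer to uniform (p=0.5), so it has higher entropy.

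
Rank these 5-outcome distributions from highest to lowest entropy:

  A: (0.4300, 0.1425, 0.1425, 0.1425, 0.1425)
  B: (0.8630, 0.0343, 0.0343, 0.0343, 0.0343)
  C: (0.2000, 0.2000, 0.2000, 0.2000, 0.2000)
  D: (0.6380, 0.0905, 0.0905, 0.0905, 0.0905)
C > A > D > B

Key insight: Entropy is maximized by uniform distributions and minimized by concentrated distributions.

Entropies:
  H(A) = 2.1258 bits
  H(B) = 0.8503 bits
  H(C) = 2.3219 bits
  H(D) = 1.6683 bits

Ranking: C > A > D > B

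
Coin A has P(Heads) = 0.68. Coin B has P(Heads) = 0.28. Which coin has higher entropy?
A

For binary distributions, entropy is maximized at p=0.5 and decreases as p moves toward 0 or 1.

H(A) = H(0.68) = 0.9044 bits
H(B) = H(0.28) = 0.8555 bits

Distribution A (p=0.68) is closer to uniform (p=0.5), so it has higher entropy.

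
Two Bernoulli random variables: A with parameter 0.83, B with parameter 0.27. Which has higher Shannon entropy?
B

For binary distributions, entropy is maximized at p=0.5 and decreases as p moves toward 0 or 1.

H(A) = H(0.83) = 0.6577 bits
H(B) = H(0.27) = 0.8415 bits

Distribution B (p=0.27) is closer to uniform (p=0.5), so it has higher entropy.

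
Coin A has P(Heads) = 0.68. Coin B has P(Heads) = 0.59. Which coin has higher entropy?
B

For binary distributions, entropy is maximized at p=0.5 and decreases as p moves toward 0 or 1.

H(A) = H(0.68) = 0.9044 bits
H(B) = H(0.59) = 0.9765 bits

Distribution B (p=0.59) is closer to uniform (p=0.5), so it has higher entropy.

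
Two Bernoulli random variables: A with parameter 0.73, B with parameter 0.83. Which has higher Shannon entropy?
A

For binary distributions, entropy is maximized at p=0.5 and decreases as p moves toward 0 or 1.

H(A) = H(0.73) = 0.8415 bits
H(B) = H(0.83) = 0.6577 bits

Distribution A (p=0.73) is closer to uniform (p=0.5), so it has higher entropy.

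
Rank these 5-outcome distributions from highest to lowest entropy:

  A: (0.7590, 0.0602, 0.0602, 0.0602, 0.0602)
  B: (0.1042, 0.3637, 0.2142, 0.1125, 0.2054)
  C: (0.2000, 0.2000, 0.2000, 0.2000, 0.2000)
C > B > A

Key insight: Entropy is maximized by uniform distributions and minimized by concentrated distributions.

- Uniform distributions have maximum entropy log₂(5) = 2.3219 bits
- The more "peaked" or concentrated a distribution, the lower its entropy

Entropies:
  H(A) = 1.2787 bits
  H(B) = 2.1705 bits
  H(C) = 2.3219 bits

Ranking: C > B > A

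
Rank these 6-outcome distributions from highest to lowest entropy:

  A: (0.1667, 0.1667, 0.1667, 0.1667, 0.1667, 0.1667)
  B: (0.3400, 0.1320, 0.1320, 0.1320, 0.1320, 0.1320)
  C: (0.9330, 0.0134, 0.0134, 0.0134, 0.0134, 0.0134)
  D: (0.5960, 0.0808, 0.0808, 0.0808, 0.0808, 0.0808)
A > B > D > C

Key insight: Entropy is maximized by uniform distributions and minimized by concentrated distributions.

Entropies:
  H(A) = 2.5850 bits
  H(B) = 2.4573 bits
  H(C) = 0.5102 bits
  H(D) = 1.9113 bits

Ranking: A > B > D > C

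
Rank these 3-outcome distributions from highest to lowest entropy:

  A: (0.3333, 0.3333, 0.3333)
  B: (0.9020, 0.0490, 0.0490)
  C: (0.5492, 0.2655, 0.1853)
A > C > B

Key insight: Entropy is maximized by uniform distributions and minimized by concentrated distributions.

- Uniform distributions have maximum entropy log₂(3) = 1.5850 bits
- The more "peaked" or concentrated a distribution, the lower its entropy

Entropies:
  H(A) = 1.5850 bits
  H(B) = 0.5606 bits
  H(C) = 1.4335 bits

Ranking: A > C > B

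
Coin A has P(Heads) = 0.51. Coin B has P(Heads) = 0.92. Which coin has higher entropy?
A

For binary distributions, entropy is maximized at p=0.5 and decreases as p moves toward 0 or 1.

H(A) = H(0.51) = 0.9997 bits
H(B) = H(0.92) = 0.4022 bits

Distribution A (p=0.51) is closer to uniform (p=0.5), so it has higher entropy.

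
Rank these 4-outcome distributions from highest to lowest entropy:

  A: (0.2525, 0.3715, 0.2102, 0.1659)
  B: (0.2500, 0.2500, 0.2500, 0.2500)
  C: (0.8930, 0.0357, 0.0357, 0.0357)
B > A > C

Key insight: Entropy is maximized by uniform distributions and minimized by concentrated distributions.

- Uniform distributions have maximum entropy log₂(4) = 2.0000 bits
- The more "peaked" or concentrated a distribution, the lower its entropy

Entropies:
  H(A) = 1.9350 bits
  H(B) = 2.0000 bits
  H(C) = 0.6604 bits

Ranking: B > A > C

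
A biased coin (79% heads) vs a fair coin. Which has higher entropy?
Fair coin

The fair coin is uniform (p=0.5), maximizing binary entropy at 1 bit. The biased coin has H(0.79) ≈ 0.741 bits — its outcome is more predictable, so its entropy is lower.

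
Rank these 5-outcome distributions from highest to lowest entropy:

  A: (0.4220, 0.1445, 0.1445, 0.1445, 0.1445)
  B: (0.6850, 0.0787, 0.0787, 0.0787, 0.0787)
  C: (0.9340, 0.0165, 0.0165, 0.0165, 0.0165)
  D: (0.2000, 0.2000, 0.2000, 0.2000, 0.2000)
D > A > B > C

Key insight: Entropy is maximized by uniform distributions and minimized by concentrated distributions.

Entropies:
  H(A) = 2.1384 bits
  H(B) = 1.5289 bits
  H(C) = 0.4828 bits
  H(D) = 2.3219 bits

Ranking: D > A > B > C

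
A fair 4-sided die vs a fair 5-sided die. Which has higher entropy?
5-sided die

Both are uniform distributions; for uniform over n outcomes, H = log₂(n). H(4-sided) = log₂(4) = 2.000 bits and H(5-sided) = log₂(5) = 2.322 bits. More outcomes in a uniform distribution means higher entropy.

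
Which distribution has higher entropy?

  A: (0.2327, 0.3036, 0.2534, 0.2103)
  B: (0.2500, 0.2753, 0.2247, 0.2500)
B

Both distributions are close to uniform, making this a harder comparison.

H(A) = 1.9865 bits
H(B) = 1.9963 bits

The distribution closer to uniform has higher entropy.
Answer: B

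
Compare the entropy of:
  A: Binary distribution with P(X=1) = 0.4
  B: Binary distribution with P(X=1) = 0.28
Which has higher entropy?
A

For binary distributions, entropy is maximized at p=0.5 and decreases as p moves toward 0 or 1.

H(A) = H(0.4) = 0.9710 bits
H(B) = H(0.28) = 0.8555 bits

Distribution A (p=0.4) is closer to uniform (p=0.5), so it has higher entropy.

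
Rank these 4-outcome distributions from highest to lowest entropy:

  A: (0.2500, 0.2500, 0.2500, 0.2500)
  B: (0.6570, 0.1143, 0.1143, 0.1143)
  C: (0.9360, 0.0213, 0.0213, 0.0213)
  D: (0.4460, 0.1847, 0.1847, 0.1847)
A > D > B > C

Key insight: Entropy is maximized by uniform distributions and minimized by concentrated distributions.

Entropies:
  H(A) = 2.0000 bits
  H(B) = 1.4713 bits
  H(C) = 0.4446 bits
  H(D) = 1.8696 bits

Ranking: A > D > B > C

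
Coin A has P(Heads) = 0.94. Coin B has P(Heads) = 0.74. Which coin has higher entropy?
B

For binary distributions, entropy is maximized at p=0.5 and decreases as p moves toward 0 or 1.

H(A) = H(0.94) = 0.3274 bits
H(B) = H(0.74) = 0.8267 bits

Distribution B (p=0.74) is closer to uniform (p=0.5), so it has higher entropy.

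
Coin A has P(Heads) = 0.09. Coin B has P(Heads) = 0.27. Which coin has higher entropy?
B

For binary distributions, entropy is maximized at p=0.5 and decreases as p moves toward 0 or 1.

H(A) = H(0.09) = 0.4365 bits
H(B) = H(0.27) = 0.8415 bits

Distribution B (p=0.27) is closer to uniform (p=0.5), so it has higher entropy.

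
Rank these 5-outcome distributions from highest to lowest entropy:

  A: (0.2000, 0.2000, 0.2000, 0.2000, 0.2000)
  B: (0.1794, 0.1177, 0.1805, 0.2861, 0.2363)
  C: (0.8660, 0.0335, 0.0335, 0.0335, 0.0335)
A > B > C

Key insight: Entropy is maximized by uniform distributions and minimized by concentrated distributions.

- Uniform distributions have maximum entropy log₂(5) = 2.3219 bits
- The more "peaked" or concentrated a distribution, the lower its entropy

Entropies:
  H(A) = 2.3219 bits
  H(B) = 2.2621 bits
  H(C) = 0.8363 bits

Ranking: A > B > C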